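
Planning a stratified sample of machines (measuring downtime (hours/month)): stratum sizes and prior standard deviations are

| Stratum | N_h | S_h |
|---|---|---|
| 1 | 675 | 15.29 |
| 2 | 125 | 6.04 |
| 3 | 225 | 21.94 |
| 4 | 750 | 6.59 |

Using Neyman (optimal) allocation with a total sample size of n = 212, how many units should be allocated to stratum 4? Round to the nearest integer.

50

Neyman allocation: n_h = n · N_h S_h / Σ N_i S_i, with n = 212.
  stratum 1: N_h·S_h = 675·15.29 = 10320.75
  stratum 2: N_h·S_h = 125·6.04 = 755.00
  stratum 3: N_h·S_h = 225·21.94 = 4936.50
  stratum 4: N_h·S_h = 750·6.59 = 4942.50
Σ N_h S_h = 20954.75
n for stratum 4 = 212·4942.50/20954.75 = 50.003 → 50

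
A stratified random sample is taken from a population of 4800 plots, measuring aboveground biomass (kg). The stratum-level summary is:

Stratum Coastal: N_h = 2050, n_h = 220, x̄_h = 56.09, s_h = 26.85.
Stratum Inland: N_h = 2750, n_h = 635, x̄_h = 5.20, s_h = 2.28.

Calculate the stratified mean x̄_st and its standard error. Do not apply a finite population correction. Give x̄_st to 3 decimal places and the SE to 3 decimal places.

x̄_st = Σ W_h x̄_h = (2050·56.09 + 2750·5.20)/4800 = 26.93427
V̂(x̄_st) = Σ W_h² s_h²/n_h, with W_h = N_h/N and N = 4800:
  stratum Coastal: (2050/4800)²·26.85²/220 = 0.597711
  stratum Inland: (2750/4800)²·2.28²/635 = 0.00268707
V̂(x̄_st) = 0.600398
SE(x̄_st) = √0.600398 = 0.774853

x̄_st ≈ 26.934, SE ≈ 0.775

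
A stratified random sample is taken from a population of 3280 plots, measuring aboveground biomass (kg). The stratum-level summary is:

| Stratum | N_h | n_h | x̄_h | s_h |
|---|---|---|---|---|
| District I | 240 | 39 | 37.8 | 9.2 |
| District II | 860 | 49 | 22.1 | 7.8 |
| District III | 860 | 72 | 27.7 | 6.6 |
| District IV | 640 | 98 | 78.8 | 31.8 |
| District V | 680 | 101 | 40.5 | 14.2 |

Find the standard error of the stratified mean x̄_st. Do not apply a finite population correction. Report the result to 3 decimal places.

V̂(x̄_st) = Σ W_h² s_h²/n_h, with W_h = N_h/N and N = 3280:
  stratum District I: (240/3280)²·9.2²/39 = 0.0116195
  stratum District II: (860/3280)²·7.8²/49 = 0.0853576
  stratum District III: (860/3280)²·6.6²/72 = 0.0415915
  stratum District IV: (640/3280)²·31.8²/98 = 0.392862
  stratum District V: (680/3280)²·14.2²/101 = 0.0858075
V̂(x̄_st) = 0.617238
SE(x̄_st) = √0.617238 = 0.785645

SE(x̄_st) ≈ 0.786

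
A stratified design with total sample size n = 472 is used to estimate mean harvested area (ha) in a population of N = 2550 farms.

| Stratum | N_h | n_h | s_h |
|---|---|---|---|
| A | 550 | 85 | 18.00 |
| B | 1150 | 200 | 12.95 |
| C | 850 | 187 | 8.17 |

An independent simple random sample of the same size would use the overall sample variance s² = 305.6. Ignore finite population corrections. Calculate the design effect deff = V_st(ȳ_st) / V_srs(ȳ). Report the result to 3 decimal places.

V̂(ȳ_st) = Σ W_h² s_h²/n_h, with W_h = N_h/N and N = 2550:
  stratum A: (550/2550)²·18.00²/85 = 0.177325
  stratum B: (1150/2550)²·12.95²/200 = 0.170539
  stratum C: (850/2550)²·8.17²/187 = 0.0396607
V_st = 0.387526
V_srs = s²/n = 305.6/472 = 0.647458
deff = V_st / V_srs = 0.387526/0.647458 = 0.5985

deff ≈ 0.599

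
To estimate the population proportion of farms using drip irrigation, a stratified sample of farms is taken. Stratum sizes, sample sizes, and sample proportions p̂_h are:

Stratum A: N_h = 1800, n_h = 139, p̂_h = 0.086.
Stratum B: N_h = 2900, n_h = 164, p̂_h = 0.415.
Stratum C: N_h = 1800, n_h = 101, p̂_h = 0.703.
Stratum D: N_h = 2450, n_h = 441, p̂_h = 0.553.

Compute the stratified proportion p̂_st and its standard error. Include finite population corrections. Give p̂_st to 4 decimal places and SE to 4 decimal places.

N = 8950; stratum weights W_h = N_h/N.
p̂_st = Σ W_h p̂_h = (1800·0.086 + 2900·0.415 + 1800·0.703 + 2450·0.553)/8950 = 0.44453
V̂(p̂_st) = Σ W_h² (1 − n_h/N_h) p̂_h(1−p̂_h)/(n_h−1):
  stratum A: (1800/8950)²·(1 − 139/1800)·0.086·0.914/138 = 2.12599e-05
  stratum B: (2900/8950)²·(1 − 164/2900)·0.415·0.585/163 = 0.000147531
  stratum C: (1800/8950)²·(1 − 101/1800)·0.703·0.297/100 = 7.97134e-05
  stratum D: (2450/8950)²·(1 − 441/2450)·0.553·0.447/440 = 3.45207e-05
V̂(p̂_st) = 0.000283025; SE = √V̂ = 0.0168234

p̂_st ≈ 0.4445, SE ≈ 0.0168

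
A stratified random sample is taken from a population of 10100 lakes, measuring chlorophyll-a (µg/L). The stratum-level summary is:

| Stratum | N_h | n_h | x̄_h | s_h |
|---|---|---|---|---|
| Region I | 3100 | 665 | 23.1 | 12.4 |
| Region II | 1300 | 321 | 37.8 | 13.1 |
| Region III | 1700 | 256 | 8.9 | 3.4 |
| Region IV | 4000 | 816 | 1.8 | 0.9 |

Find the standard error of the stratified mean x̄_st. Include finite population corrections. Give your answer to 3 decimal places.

V̂(x̄_st) = Σ W_h² (1 − n_h/N_h) s_h²/n_h, with W_h = N_h/N and N = 10100:
  stratum Region I: (3100/10100)²·(1 − 665/3100)·12.4²/665 = 0.0171096
  stratum Region II: (1300/10100)²·(1 − 321/1300)·13.1²/321 = 0.00666992
  stratum Region III: (1700/10100)²·(1 − 256/1700)·3.4²/256 = 0.00108665
  stratum Region IV: (4000/10100)²·(1 − 816/4000)·0.9²/816 = 0.000123932
V̂(x̄_st) = 0.0249901
SE(x̄_st) = √0.0249901 = 0.158083

SE(x̄_st) ≈ 0.158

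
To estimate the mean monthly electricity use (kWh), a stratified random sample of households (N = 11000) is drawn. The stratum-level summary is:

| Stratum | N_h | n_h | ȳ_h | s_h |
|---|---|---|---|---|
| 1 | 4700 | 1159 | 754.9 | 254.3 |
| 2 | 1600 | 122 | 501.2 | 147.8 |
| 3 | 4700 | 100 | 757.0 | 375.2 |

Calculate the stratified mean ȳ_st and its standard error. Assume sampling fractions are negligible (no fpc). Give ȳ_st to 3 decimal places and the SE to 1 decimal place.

ȳ_st ≈ 718.895, SE ≈ 16.5

ȳ_st = Σ W_h ȳ_h = (4700·754.9 + 1600·501.2 + 4700·757.0)/11000 = 718.89545
V̂(ȳ_st) = Σ W_h² s_h²/n_h, with W_h = N_h/N and N = 11000:
  stratum 1: (4700/11000)²·254.3²/1159 = 10.1864
  stratum 2: (1600/11000)²·147.8²/122 = 3.78829
  stratum 3: (4700/11000)²·375.2²/100 = 257.002
V̂(ȳ_st) = 270.976
SE(ȳ_st) = √270.976 = 16.4614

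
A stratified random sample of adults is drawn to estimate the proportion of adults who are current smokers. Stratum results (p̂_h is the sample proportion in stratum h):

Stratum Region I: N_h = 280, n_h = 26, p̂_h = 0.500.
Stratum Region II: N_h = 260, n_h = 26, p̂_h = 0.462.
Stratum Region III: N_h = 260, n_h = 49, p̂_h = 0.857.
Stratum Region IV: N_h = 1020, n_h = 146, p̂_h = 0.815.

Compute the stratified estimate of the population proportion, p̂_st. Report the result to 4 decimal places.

N = 1820; stratum weights W_h = N_h/N.
p̂_st = Σ W_h p̂_h = (280·0.500 + 260·0.462 + 260·0.857 + 1020·0.815)/1820 = 0.72211

p̂_st ≈ 0.7221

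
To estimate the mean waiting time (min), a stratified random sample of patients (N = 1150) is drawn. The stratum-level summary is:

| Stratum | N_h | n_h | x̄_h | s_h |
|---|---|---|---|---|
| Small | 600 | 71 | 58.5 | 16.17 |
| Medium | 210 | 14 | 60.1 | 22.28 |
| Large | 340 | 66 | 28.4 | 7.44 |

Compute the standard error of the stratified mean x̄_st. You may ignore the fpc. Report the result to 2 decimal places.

V̂(x̄_st) = Σ W_h² s_h²/n_h, with W_h = N_h/N and N = 1150:
  stratum Small: (600/1150)²·16.17²/71 = 1.00246
  stratum Medium: (210/1150)²·22.28²/14 = 1.18235
  stratum Large: (340/1150)²·7.44²/66 = 0.0733101
V̂(x̄_st) = 2.25812
SE(x̄_st) = √2.25812 = 1.5027

SE(x̄_st) ≈ 1.50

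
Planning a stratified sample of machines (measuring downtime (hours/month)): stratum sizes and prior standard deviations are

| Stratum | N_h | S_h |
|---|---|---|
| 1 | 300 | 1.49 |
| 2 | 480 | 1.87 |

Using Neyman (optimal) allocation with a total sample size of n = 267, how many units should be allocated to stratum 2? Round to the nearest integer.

Neyman allocation: n_h = n · N_h S_h / Σ N_i S_i, with n = 267.
  stratum 1: N_h·S_h = 300·1.49 = 447.00
  stratum 2: N_h·S_h = 480·1.87 = 897.60
Σ N_h S_h = 1344.60
n for stratum 2 = 267·897.60/1344.60 = 178.238 → 178

178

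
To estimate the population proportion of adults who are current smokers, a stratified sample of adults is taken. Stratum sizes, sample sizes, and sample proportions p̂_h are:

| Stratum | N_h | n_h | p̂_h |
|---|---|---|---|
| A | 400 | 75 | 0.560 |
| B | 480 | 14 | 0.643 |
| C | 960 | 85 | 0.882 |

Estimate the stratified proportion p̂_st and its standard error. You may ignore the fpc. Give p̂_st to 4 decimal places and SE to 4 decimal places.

p̂_st ≈ 0.7497, SE ≈ 0.0412

N = 1840; stratum weights W_h = N_h/N.
p̂_st = Σ W_h p̂_h = (400·0.560 + 480·0.643 + 960·0.882)/1840 = 0.74965
V̂(p̂_st) = Σ W_h² p̂_h(1−p̂_h)/(n_h−1):
  stratum A: (400/1840)²·0.560·0.440/74 = 0.00015736
  stratum B: (480/1840)²·0.643·0.357/13 = 0.00120166
  stratum C: (960/1840)²·0.882·0.118/84 = 0.00033727
V̂(p̂_st) = 0.00169629; SE = √V̂ = 0.0411861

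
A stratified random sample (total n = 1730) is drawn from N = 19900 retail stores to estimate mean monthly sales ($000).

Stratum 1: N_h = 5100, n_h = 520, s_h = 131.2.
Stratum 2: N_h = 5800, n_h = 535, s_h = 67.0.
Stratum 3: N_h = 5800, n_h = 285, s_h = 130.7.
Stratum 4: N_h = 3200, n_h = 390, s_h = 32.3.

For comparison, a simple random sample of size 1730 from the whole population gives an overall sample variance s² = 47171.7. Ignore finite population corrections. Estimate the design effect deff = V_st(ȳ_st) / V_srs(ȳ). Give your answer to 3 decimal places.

deff ≈ 0.295

V̂(ȳ_st) = Σ W_h² s_h²/n_h, with W_h = N_h/N and N = 19900:
  stratum 1: (5100/19900)²·131.2²/520 = 2.1742
  stratum 2: (5800/19900)²·67.0²/535 = 0.712764
  stratum 3: (5800/19900)²·130.7²/285 = 5.09162
  stratum 4: (3200/19900)²·32.3²/390 = 0.0691726
V_st = 8.04775
V_srs = s²/n = 47171.7/1730 = 27.2669
deff = V_st / V_srs = 8.04775/27.2669 = 0.2951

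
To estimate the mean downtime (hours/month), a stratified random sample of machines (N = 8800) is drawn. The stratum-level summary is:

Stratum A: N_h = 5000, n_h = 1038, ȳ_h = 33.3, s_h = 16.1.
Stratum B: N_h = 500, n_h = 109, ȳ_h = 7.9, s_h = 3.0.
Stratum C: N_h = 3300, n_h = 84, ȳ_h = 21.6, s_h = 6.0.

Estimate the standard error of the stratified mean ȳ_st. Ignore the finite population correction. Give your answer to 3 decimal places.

SE(ȳ_st) ≈ 0.376

V̂(ȳ_st) = Σ W_h² s_h²/n_h, with W_h = N_h/N and N = 8800:
  stratum A: (5000/8800)²·16.1²/1038 = 0.0806175
  stratum B: (500/8800)²·3.0²/109 = 0.000266557
  stratum C: (3300/8800)²·6.0²/84 = 0.0602679
V̂(ȳ_st) = 0.141152
SE(ȳ_st) = √0.141152 = 0.375702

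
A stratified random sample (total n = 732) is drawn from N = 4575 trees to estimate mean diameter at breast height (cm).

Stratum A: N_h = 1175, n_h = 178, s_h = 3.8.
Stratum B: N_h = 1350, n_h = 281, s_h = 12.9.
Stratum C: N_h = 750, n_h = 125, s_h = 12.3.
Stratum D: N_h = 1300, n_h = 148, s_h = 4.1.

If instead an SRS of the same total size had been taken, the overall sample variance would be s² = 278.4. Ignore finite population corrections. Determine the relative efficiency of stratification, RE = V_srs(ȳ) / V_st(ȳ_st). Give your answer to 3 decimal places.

V̂(ȳ_st) = Σ W_h² s_h²/n_h, with W_h = N_h/N and N = 4575:
  stratum A: (1175/4575)²·3.8²/178 = 0.00535107
  stratum B: (1350/4575)²·12.9²/281 = 0.0515654
  stratum C: (750/4575)²·12.3²/125 = 0.0325267
  stratum D: (1300/4575)²·4.1²/148 = 0.00917087
V_st = 0.0986141
V_srs = s²/n = 278.4/732 = 0.380328
Relative efficiency = V_srs / V_st = 0.380328/0.0986141 = 3.8567

RE ≈ 3.857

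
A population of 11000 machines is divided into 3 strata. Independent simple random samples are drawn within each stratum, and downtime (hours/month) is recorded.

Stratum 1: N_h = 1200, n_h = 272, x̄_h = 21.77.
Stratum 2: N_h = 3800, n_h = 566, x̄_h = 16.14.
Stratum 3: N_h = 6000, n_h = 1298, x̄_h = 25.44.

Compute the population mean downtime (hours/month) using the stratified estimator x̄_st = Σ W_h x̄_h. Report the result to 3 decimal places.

N = Σ N_h = 11000. Stratum weights W_h = N_h/N.
x̄_st = (1200·21.77 + 3800·16.14 + 6000·25.44) / 11000 = 21.82691

x̄_st ≈ 21.827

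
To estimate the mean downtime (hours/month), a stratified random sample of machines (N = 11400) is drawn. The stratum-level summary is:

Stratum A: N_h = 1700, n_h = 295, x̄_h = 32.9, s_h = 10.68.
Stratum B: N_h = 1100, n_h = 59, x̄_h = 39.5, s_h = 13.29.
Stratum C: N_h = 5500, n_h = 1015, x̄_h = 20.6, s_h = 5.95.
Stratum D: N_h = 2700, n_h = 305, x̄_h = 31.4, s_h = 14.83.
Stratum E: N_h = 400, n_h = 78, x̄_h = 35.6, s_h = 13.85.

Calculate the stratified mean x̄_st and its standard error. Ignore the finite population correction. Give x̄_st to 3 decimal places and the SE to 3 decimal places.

x̄_st = Σ W_h x̄_h = (1700·32.9 + 1100·39.5 + 5500·20.6 + 2700·31.4 + 400·35.6)/11400 = 27.34211
V̂(x̄_st) = Σ W_h² s_h²/n_h, with W_h = N_h/N and N = 11400:
  stratum A: (1700/11400)²·10.68²/295 = 0.00859822
  stratum B: (1100/11400)²·13.29²/59 = 0.0278724
  stratum C: (5500/11400)²·5.95²/1015 = 0.00811865
  stratum D: (2700/11400)²·14.83²/305 = 0.0404483
  stratum E: (400/11400)²·13.85²/78 = 0.00302772
V̂(x̄_st) = 0.0880652
SE(x̄_st) = √0.0880652 = 0.296758

x̄_st ≈ 27.342, SE ≈ 0.297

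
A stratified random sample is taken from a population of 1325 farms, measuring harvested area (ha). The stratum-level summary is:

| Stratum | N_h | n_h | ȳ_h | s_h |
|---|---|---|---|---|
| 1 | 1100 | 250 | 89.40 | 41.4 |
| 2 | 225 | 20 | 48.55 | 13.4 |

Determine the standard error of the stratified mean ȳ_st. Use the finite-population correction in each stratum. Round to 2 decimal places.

V̂(ȳ_st) = Σ W_h² (1 − n_h/N_h) s_h²/n_h, with W_h = N_h/N and N = 1325:
  stratum 1: (1100/1325)²·(1 − 250/1100)·41.4²/250 = 3.65124
  stratum 2: (225/1325)²·(1 − 20/225)·13.4²/20 = 0.235876
V̂(ȳ_st) = 3.88712
SE(ȳ_st) = √3.88712 = 1.97158

SE(ȳ_st) ≈ 1.97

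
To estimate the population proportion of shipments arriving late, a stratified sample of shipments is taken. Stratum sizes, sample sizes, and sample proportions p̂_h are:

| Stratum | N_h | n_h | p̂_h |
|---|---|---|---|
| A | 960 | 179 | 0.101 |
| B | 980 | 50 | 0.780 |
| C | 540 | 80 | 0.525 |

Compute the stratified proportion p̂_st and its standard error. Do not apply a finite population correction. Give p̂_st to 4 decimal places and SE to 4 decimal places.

N = 2480; stratum weights W_h = N_h/N.
p̂_st = Σ W_h p̂_h = (960·0.101 + 980·0.780 + 540·0.525)/2480 = 0.46164
V̂(p̂_st) = Σ W_h² p̂_h(1−p̂_h)/(n_h−1):
  stratum A: (960/2480)²·0.101·0.899/178 = 7.64364e-05
  stratum B: (980/2480)²·0.780·0.220/49 = 0.000546852
  stratum C: (540/2480)²·0.525·0.475/79 = 0.000149661
V̂(p̂_st) = 0.00077295; SE = √V̂ = 0.027802

p̂_st ≈ 0.4616, SE ≈ 0.0278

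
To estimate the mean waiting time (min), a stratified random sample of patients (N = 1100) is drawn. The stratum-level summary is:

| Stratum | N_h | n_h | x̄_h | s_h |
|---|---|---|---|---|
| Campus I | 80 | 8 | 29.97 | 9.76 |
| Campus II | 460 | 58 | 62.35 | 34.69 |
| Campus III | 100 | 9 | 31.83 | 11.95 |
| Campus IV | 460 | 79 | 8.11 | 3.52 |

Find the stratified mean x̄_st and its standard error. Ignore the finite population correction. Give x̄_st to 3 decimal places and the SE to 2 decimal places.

x̄_st ≈ 34.538, SE ≈ 1.96

x̄_st = Σ W_h x̄_h = (80·29.97 + 460·62.35 + 100·31.83 + 460·8.11)/1100 = 34.53836
V̂(x̄_st) = Σ W_h² s_h²/n_h, with W_h = N_h/N and N = 1100:
  stratum Campus I: (80/1100)²·9.76²/8 = 0.0629802
  stratum Campus II: (460/1100)²·34.69²/58 = 3.62836
  stratum Campus III: (100/1100)²·11.95²/9 = 0.131132
  stratum Campus IV: (460/1100)²·3.52²/79 = 0.0274276
V̂(x̄_st) = 3.8499
SE(x̄_st) = √3.8499 = 1.96212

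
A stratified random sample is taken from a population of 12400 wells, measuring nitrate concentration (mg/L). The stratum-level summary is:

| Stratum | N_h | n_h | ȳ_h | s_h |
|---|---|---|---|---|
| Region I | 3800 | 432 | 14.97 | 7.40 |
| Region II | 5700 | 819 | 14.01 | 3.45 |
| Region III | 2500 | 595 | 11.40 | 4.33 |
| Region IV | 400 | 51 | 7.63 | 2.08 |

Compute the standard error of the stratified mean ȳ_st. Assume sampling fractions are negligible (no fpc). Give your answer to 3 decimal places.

SE(ȳ_st) ≈ 0.128

V̂(ȳ_st) = Σ W_h² s_h²/n_h, with W_h = N_h/N and N = 12400:
  stratum Region I: (3800/12400)²·7.40²/432 = 0.0119043
  stratum Region II: (5700/12400)²·3.45²/819 = 0.00307086
  stratum Region III: (2500/12400)²·4.33²/595 = 0.00128084
  stratum Region IV: (400/12400)²·2.08²/51 = 8.82741e-05
V̂(ȳ_st) = 0.0163443
SE(ȳ_st) = √0.0163443 = 0.127845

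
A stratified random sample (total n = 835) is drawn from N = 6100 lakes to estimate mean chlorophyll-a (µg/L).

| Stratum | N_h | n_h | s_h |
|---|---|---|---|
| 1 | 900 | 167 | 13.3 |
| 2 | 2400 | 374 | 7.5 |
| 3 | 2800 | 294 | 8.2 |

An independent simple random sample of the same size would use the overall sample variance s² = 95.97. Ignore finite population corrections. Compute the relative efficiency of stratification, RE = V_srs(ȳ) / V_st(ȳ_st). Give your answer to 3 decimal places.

V̂(ȳ_st) = Σ W_h² s_h²/n_h, with W_h = N_h/N and N = 6100:
  stratum 1: (900/6100)²·13.3²/167 = 0.0230575
  stratum 2: (2400/6100)²·7.5²/374 = 0.0232816
  stratum 3: (2800/6100)²·8.2²/294 = 0.0481878
V_st = 0.0945269
V_srs = s²/n = 95.97/835 = 0.114934
Relative efficiency = V_srs / V_st = 0.114934/0.0945269 = 1.2159

RE ≈ 1.216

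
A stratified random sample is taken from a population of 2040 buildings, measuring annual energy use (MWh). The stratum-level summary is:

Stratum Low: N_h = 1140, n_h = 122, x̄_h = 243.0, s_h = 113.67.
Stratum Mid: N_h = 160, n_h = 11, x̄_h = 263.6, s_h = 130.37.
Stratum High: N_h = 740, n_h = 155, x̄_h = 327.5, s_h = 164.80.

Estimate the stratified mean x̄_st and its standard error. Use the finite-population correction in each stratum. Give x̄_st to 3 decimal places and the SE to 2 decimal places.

x̄_st = Σ W_h x̄_h = (1140·243.0 + 160·263.6 + 740·327.5)/2040 = 275.26765
V̂(x̄_st) = Σ W_h² (1 − n_h/N_h) s_h²/n_h, with W_h = N_h/N and N = 2040:
  stratum Low: (1140/2040)²·(1 − 122/1140)·113.67²/122 = 29.5341
  stratum Mid: (160/2040)²·(1 − 11/160)·130.37²/11 = 8.85133
  stratum High: (740/2040)²·(1 − 155/740)·164.80²/155 = 18.2268
V̂(x̄_st) = 56.6122
SE(x̄_st) = √56.6122 = 7.52411

x̄_st ≈ 275.268, SE ≈ 7.52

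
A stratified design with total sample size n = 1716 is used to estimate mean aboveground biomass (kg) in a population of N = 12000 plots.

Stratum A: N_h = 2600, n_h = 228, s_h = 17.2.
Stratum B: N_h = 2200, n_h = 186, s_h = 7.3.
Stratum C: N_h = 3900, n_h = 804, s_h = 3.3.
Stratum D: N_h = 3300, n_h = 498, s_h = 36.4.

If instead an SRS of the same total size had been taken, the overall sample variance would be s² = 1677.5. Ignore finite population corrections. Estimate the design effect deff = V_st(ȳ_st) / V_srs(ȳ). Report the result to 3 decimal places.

deff ≈ 0.279

V̂(ȳ_st) = Σ W_h² s_h²/n_h, with W_h = N_h/N and N = 12000:
  stratum A: (2600/12000)²·17.2²/228 = 0.0609125
  stratum B: (2200/12000)²·7.3²/186 = 0.00962976
  stratum C: (3900/12000)²·3.3²/804 = 0.00143067
  stratum D: (3300/12000)²·36.4²/498 = 0.201205
V_st = 0.273178
V_srs = s²/n = 1677.5/1716 = 0.977564
deff = V_st / V_srs = 0.273178/0.977564 = 0.2794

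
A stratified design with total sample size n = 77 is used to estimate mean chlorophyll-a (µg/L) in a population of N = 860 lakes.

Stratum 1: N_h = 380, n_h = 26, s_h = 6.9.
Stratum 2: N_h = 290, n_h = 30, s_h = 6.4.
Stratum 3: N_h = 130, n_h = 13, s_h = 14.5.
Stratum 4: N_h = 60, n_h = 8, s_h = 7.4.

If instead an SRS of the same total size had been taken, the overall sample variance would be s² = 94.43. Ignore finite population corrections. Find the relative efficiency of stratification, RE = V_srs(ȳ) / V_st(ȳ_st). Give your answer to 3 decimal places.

RE ≈ 1.339

V̂(ȳ_st) = Σ W_h² s_h²/n_h, with W_h = N_h/N and N = 860:
  stratum 1: (380/860)²·6.9²/26 = 0.357516
  stratum 2: (290/860)²·6.4²/30 = 0.155252
  stratum 3: (130/860)²·14.5²/13 = 0.369558
  stratum 4: (60/860)²·7.4²/8 = 0.033318
V_st = 0.915644
V_srs = s²/n = 94.43/77 = 1.22636
Relative efficiency = V_srs / V_st = 1.22636/0.915644 = 1.3393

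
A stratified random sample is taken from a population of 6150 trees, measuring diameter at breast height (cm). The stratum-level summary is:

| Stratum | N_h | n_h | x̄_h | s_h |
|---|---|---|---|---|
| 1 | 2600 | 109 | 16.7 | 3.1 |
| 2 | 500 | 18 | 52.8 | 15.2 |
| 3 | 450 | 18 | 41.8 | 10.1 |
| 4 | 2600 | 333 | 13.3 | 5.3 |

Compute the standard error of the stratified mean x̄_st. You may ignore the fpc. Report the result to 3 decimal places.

V̂(x̄_st) = Σ W_h² s_h²/n_h, with W_h = N_h/N and N = 6150:
  stratum 1: (2600/6150)²·3.1²/109 = 0.0157577
  stratum 2: (500/6150)²·15.2²/18 = 0.0848407
  stratum 3: (450/6150)²·10.1²/18 = 0.0303421
  stratum 4: (2600/6150)²·5.3²/333 = 0.0150766
V̂(x̄_st) = 0.146017
SE(x̄_st) = √0.146017 = 0.382122

SE(x̄_st) ≈ 0.382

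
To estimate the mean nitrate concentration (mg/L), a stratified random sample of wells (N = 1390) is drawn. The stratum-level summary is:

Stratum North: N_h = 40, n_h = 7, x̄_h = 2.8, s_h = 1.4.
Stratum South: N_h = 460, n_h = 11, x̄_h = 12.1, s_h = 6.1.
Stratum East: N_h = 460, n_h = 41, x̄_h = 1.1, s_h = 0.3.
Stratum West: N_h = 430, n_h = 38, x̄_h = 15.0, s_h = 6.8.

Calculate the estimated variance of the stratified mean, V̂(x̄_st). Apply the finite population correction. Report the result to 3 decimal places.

V̂(x̄_st) = Σ W_h² (1 − n_h/N_h) s_h²/n_h, with W_h = N_h/N and N = 1390:
  stratum North: (40/1390)²·(1 − 7/40)·1.4²/7 = 0.000191294
  stratum South: (460/1390)²·(1 − 11/460)·6.1²/11 = 0.361611
  stratum East: (460/1390)²·(1 − 41/460)·0.3²/41 = 0.000218978
  stratum West: (430/1390)²·(1 − 38/430)·6.8²/38 = 0.10616
V̂(x̄_st) = 0.468181

V̂(x̄_st) ≈ 0.468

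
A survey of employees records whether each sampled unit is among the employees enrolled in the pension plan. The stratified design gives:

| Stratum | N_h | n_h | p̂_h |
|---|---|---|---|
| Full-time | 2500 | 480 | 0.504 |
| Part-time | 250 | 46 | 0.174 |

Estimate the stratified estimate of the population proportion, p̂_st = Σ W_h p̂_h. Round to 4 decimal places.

N = 2750; stratum weights W_h = N_h/N.
p̂_st = Σ W_h p̂_h = (2500·0.504 + 250·0.174)/2750 = 0.47400

p̂_st ≈ 0.4740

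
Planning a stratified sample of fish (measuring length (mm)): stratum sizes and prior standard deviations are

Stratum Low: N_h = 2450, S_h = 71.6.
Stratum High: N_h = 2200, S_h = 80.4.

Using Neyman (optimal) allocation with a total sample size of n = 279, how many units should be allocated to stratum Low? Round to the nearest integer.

139

Neyman allocation: n_h = n · N_h S_h / Σ N_i S_i, with n = 279.
  stratum Low: N_h·S_h = 2450·71.6 = 175420.00
  stratum High: N_h·S_h = 2200·80.4 = 176880.00
Σ N_h S_h = 352300.00
n for stratum Low = 279·175420.00/352300.00 = 138.922 → 139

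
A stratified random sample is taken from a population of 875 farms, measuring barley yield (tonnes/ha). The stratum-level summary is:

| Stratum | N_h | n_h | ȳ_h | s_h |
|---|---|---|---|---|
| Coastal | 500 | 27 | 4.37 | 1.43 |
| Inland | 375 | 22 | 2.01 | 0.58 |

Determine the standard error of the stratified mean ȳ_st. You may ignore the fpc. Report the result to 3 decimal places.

SE(ȳ_st) ≈ 0.166

V̂(ȳ_st) = Σ W_h² s_h²/n_h, with W_h = N_h/N and N = 875:
  stratum Coastal: (500/875)²·1.43²/27 = 0.0247305
  stratum Inland: (375/875)²·0.58²/22 = 0.00280853
V̂(ȳ_st) = 0.027539
SE(ȳ_st) = √0.027539 = 0.165949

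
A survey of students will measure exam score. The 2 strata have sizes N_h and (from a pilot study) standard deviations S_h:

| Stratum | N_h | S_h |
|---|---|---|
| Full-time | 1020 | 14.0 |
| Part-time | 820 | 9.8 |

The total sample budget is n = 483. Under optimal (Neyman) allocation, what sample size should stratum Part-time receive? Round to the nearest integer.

174

Neyman allocation: n_h = n · N_h S_h / Σ N_i S_i, with n = 483.
  stratum Full-time: N_h·S_h = 1020·14.0 = 14280.00
  stratum Part-time: N_h·S_h = 820·9.8 = 8036.00
Σ N_h S_h = 22316.00
n for stratum Part-time = 483·8036.00/22316.00 = 173.928 → 174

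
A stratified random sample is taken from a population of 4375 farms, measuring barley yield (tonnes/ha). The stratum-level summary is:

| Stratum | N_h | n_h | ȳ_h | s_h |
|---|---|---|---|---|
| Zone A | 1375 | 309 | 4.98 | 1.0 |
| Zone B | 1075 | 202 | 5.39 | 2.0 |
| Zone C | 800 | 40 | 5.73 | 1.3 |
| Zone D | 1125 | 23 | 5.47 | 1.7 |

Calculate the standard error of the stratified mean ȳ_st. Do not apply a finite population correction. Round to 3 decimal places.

V̂(ȳ_st) = Σ W_h² s_h²/n_h, with W_h = N_h/N and N = 4375:
  stratum Zone A: (1375/4375)²·1.0²/309 = 0.000319662
  stratum Zone B: (1075/4375)²·2.0²/202 = 0.00119555
  stratum Zone C: (800/4375)²·1.3²/40 = 0.0014127
  stratum Zone D: (1125/4375)²·1.7²/23 = 0.00830843
V̂(ȳ_st) = 0.0112363
SE(ȳ_st) = √0.0112363 = 0.106002

SE(ȳ_st) ≈ 0.106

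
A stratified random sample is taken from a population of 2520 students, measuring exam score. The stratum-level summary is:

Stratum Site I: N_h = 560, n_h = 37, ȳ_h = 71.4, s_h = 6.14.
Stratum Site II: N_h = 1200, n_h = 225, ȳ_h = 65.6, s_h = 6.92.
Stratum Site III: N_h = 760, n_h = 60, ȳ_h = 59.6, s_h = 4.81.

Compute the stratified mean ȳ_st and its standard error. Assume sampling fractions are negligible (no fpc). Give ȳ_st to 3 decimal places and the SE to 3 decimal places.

ȳ_st ≈ 65.079, SE ≈ 0.366

ȳ_st = Σ W_h ȳ_h = (560·71.4 + 1200·65.6 + 760·59.6)/2520 = 65.07937
V̂(ȳ_st) = Σ W_h² s_h²/n_h, with W_h = N_h/N and N = 2520:
  stratum Site I: (560/2520)²·6.14²/37 = 0.0503164
  stratum Site II: (1200/2520)²·6.92²/225 = 0.0482604
  stratum Site III: (760/2520)²·4.81²/60 = 0.0350724
V̂(ȳ_st) = 0.133649
SE(ȳ_st) = √0.133649 = 0.365581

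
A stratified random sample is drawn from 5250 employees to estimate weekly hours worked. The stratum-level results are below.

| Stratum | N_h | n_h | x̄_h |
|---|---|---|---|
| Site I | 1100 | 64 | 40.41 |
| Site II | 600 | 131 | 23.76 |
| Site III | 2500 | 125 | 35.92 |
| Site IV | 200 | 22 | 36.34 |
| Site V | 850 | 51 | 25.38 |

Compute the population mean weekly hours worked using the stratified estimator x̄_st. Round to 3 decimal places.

x̄_st ≈ 33.781

N = Σ N_h = 5250. Stratum weights W_h = N_h/N.
x̄_st = (1100·40.41 + 600·23.76 + 2500·35.92 + 200·36.34 + 850·25.38) / 5250 = 33.78057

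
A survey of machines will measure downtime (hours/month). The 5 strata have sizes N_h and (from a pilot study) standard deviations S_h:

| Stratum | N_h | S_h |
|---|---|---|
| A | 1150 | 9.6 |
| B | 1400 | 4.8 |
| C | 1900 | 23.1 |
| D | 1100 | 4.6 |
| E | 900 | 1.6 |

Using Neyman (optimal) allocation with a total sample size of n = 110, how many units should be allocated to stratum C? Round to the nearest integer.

Neyman allocation: n_h = n · N_h S_h / Σ N_i S_i, with n = 110.
  stratum A: N_h·S_h = 1150·9.6 = 11040.00
  stratum B: N_h·S_h = 1400·4.8 = 6720.00
  stratum C: N_h·S_h = 1900·23.1 = 43890.00
  stratum D: N_h·S_h = 1100·4.6 = 5060.00
  stratum E: N_h·S_h = 900·1.6 = 1440.00
Σ N_h S_h = 68150.00
n for stratum C = 110·43890.00/68150.00 = 70.842 → 71

71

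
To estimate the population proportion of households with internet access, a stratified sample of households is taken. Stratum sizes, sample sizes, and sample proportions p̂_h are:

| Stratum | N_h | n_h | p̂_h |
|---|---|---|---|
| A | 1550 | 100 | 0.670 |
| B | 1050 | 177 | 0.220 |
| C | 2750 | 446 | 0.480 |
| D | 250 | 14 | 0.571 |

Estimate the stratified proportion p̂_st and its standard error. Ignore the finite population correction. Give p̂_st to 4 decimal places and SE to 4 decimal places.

p̂_st ≈ 0.4879, SE ≈ 0.0194

N = 5600; stratum weights W_h = N_h/N.
p̂_st = Σ W_h p̂_h = (1550·0.670 + 1050·0.220 + 2750·0.480 + 250·0.571)/5600 = 0.48790
V̂(p̂_st) = Σ W_h² p̂_h(1−p̂_h)/(n_h−1):
  stratum A: (1550/5600)²·0.670·0.330/99 = 0.000171096
  stratum B: (1050/5600)²·0.220·0.780/176 = 3.42773e-05
  stratum C: (2750/5600)²·0.480·0.520/445 = 0.000135261
  stratum D: (250/5600)²·0.571·0.429/13 = 3.75538e-05
V̂(p̂_st) = 0.000378189; SE = √V̂ = 0.0194471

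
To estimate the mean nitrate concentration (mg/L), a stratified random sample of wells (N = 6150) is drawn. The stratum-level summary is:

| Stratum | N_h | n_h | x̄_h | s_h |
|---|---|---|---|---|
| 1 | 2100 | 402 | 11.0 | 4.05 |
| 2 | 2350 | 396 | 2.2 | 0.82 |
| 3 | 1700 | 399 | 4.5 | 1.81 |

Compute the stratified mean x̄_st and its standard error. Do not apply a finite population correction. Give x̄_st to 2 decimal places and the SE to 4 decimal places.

x̄_st ≈ 5.84, SE ≈ 0.0751

x̄_st = Σ W_h x̄_h = (2100·11.0 + 2350·2.2 + 1700·4.5)/6150 = 5.84065
V̂(x̄_st) = Σ W_h² s_h²/n_h, with W_h = N_h/N and N = 6150:
  stratum 1: (2100/6150)²·4.05²/402 = 0.00475743
  stratum 2: (2350/6150)²·0.82²/396 = 0.000247924
  stratum 3: (1700/6150)²·1.81²/399 = 0.000627382
V̂(x̄_st) = 0.00563273
SE(x̄_st) = √0.00563273 = 0.0750515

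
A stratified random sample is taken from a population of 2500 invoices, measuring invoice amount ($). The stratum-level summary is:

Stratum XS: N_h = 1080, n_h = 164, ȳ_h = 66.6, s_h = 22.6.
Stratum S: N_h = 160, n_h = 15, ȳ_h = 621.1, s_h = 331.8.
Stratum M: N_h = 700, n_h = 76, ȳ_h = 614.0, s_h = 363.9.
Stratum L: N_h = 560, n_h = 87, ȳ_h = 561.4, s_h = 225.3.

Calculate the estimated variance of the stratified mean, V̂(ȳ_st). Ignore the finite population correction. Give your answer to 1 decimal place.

V̂(ȳ_st) ≈ 196.5

V̂(ȳ_st) = Σ W_h² s_h²/n_h, with W_h = N_h/N and N = 2500:
  stratum XS: (1080/2500)²·22.6²/164 = 0.58122
  stratum S: (160/2500)²·331.8²/15 = 30.0622
  stratum M: (700/2500)²·363.9²/76 = 136.605
  stratum L: (560/2500)²·225.3²/87 = 29.2752
V̂(ȳ_st) = 196.524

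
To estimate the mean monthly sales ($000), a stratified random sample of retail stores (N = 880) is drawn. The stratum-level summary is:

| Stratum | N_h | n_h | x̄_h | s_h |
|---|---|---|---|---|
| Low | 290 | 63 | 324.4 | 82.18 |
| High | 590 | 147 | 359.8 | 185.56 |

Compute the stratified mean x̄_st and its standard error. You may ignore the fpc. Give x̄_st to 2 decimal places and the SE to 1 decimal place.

x̄_st ≈ 348.13, SE ≈ 10.8

x̄_st = Σ W_h x̄_h = (290·324.4 + 590·359.8)/880 = 348.13409
V̂(x̄_st) = Σ W_h² s_h²/n_h, with W_h = N_h/N and N = 880:
  stratum Low: (290/880)²·82.18²/63 = 11.6419
  stratum High: (590/880)²·185.56²/147 = 105.291
V̂(x̄_st) = 116.933
SE(x̄_st) = √116.933 = 10.8135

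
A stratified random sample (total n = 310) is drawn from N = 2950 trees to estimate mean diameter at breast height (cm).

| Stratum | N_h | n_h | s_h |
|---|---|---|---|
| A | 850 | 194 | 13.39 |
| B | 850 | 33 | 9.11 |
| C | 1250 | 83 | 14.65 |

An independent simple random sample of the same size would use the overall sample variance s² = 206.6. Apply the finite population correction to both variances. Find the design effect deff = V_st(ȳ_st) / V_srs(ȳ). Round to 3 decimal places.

V̂(ȳ_st) = Σ W_h² (1 − n_h/N_h) s_h²/n_h, with W_h = N_h/N and N = 2950:
  stratum A: (850/2950)²·(1 − 194/850)·13.39²/194 = 0.0592159
  stratum B: (850/2950)²·(1 − 33/850)·9.11²/33 = 0.200687
  stratum C: (1250/2950)²·(1 − 83/1250)·14.65²/83 = 0.433445
V_st = 0.693348
V_srs = (1 − 310/2950)·206.6/310 = 0.596418
deff = V_st / V_srs = 0.693348/0.596418 = 1.1625

deff ≈ 1.163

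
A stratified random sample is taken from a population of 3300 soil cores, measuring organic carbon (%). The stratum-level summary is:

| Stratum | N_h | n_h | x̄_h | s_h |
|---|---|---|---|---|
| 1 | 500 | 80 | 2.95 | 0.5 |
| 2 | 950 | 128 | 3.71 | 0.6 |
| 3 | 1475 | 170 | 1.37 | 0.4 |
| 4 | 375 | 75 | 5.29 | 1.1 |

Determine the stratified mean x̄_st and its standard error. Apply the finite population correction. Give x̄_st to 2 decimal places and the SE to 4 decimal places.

x̄_st = Σ W_h x̄_h = (500·2.95 + 950·3.71 + 1475·1.37 + 375·5.29)/3300 = 2.72848
V̂(x̄_st) = Σ W_h² (1 − n_h/N_h) s_h²/n_h, with W_h = N_h/N and N = 3300:
  stratum 1: (500/3300)²·(1 − 80/500)·0.5²/80 = 6.02617e-05
  stratum 2: (950/3300)²·(1 − 128/950)·0.6²/128 = 0.000201679
  stratum 3: (1475/3300)²·(1 − 170/1475)·0.4²/170 = 0.000166359
  stratum 4: (375/3300)²·(1 − 75/375)·1.1²/75 = 0.000166667
V̂(x̄_st) = 0.000594966
SE(x̄_st) = √0.000594966 = 0.0243919

x̄_st ≈ 2.73, SE ≈ 0.0244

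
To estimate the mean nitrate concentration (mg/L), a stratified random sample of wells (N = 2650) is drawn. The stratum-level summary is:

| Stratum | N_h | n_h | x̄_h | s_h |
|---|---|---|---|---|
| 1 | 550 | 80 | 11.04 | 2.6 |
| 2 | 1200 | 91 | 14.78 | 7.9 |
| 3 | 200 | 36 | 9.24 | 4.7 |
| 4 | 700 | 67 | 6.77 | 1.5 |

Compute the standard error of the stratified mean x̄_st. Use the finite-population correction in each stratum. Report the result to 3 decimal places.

SE(x̄_st) ≈ 0.372

V̂(x̄_st) = Σ W_h² (1 − n_h/N_h) s_h²/n_h, with W_h = N_h/N and N = 2650:
  stratum 1: (550/2650)²·(1 − 80/550)·2.6²/80 = 0.00311047
  stratum 2: (1200/2650)²·(1 − 91/1200)·7.9²/91 = 0.129967
  stratum 3: (200/2650)²·(1 − 36/200)·4.7²/36 = 0.00286599
  stratum 4: (700/2650)²·(1 − 67/700)·1.5²/67 = 0.00211894
V̂(x̄_st) = 0.138063
SE(x̄_st) = √0.138063 = 0.371568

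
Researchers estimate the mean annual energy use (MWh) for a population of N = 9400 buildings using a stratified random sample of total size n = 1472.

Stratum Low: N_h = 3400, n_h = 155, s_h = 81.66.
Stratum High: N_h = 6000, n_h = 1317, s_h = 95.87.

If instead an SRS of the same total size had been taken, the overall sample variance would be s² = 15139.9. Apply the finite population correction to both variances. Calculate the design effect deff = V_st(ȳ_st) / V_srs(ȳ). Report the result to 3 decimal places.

deff ≈ 0.875

V̂(ȳ_st) = Σ W_h² (1 − n_h/N_h) s_h²/n_h, with W_h = N_h/N and N = 9400:
  stratum Low: (3400/9400)²·(1 − 155/3400)·81.66²/155 = 5.37186
  stratum High: (6000/9400)²·(1 − 1317/6000)·95.87²/1317 = 2.21922
V_st = 7.59108
V_srs = (1 − 1472/9400)·15139.9/1472 = 8.67463
deff = V_st / V_srs = 7.59108/8.67463 = 0.8751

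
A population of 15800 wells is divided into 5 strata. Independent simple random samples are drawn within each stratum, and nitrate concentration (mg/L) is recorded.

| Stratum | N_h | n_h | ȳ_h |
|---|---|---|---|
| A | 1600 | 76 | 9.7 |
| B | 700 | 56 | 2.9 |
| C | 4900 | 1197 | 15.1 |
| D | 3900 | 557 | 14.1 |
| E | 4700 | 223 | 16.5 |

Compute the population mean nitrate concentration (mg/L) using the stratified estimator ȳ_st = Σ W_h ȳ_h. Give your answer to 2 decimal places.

N = Σ N_h = 15800. Stratum weights W_h = N_h/N.
ȳ_st = (1600·9.7 + 700·2.9 + 4900·15.1 + 3900·14.1 + 4700·16.5) / 15800 = 14.1823

ȳ_st ≈ 14.18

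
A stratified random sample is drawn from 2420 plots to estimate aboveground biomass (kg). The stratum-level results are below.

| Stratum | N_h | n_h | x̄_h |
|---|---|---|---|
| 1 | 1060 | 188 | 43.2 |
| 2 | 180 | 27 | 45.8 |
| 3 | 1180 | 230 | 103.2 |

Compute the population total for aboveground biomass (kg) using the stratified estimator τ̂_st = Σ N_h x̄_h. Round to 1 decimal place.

τ̂_st = Σ N_h x̄_h = 1060·43.2 + 180·45.8 + 1180·103.2 = 175812.0

τ̂_st ≈ 175812.0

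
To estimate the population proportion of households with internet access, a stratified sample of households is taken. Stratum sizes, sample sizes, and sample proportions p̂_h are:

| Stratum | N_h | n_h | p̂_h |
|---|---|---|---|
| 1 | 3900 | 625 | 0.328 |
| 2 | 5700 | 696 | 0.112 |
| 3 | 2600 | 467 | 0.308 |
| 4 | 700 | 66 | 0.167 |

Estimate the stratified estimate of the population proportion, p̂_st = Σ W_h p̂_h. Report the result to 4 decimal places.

p̂_st ≈ 0.2198

N = 12900; stratum weights W_h = N_h/N.
p̂_st = Σ W_h p̂_h = (3900·0.328 + 5700·0.112 + 2600·0.308 + 700·0.167)/12900 = 0.21979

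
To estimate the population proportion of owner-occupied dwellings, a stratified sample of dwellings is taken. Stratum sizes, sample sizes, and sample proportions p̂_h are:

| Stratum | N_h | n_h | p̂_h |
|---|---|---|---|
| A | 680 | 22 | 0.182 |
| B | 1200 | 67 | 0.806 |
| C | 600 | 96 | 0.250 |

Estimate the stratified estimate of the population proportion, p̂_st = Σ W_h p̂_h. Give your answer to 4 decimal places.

N = 2480; stratum weights W_h = N_h/N.
p̂_st = Σ W_h p̂_h = (680·0.182 + 1200·0.806 + 600·0.250)/2480 = 0.50039

p̂_st ≈ 0.5004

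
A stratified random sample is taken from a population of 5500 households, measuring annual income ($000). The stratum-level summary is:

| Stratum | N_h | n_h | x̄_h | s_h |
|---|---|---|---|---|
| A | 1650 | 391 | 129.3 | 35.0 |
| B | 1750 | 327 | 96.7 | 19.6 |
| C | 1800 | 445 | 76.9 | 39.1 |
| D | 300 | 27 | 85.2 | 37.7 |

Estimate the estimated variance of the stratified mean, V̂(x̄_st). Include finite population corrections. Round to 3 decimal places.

V̂(x̄_st) ≈ 0.731

V̂(x̄_st) = Σ W_h² (1 − n_h/N_h) s_h²/n_h, with W_h = N_h/N and N = 5500:
  stratum A: (1650/5500)²·(1 − 391/1650)·35.0²/391 = 0.215151
  stratum B: (1750/5500)²·(1 − 327/1750)·19.6²/327 = 0.0967124
  stratum C: (1800/5500)²·(1 − 445/1800)·39.1²/445 = 0.277
  stratum D: (300/5500)²·(1 − 27/300)·37.7²/27 = 0.142521
V̂(x̄_st) = 0.731384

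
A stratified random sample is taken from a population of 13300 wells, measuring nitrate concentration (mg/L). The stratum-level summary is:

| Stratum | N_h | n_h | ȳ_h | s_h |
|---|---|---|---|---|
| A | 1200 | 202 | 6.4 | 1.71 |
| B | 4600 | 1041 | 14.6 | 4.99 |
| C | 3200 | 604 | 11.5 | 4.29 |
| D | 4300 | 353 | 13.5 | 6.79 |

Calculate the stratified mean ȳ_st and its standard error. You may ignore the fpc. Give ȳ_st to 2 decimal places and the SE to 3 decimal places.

ȳ_st = Σ W_h ȳ_h = (1200·6.4 + 4600·14.6 + 3200·11.5 + 4300·13.5)/13300 = 12.75865
V̂(ȳ_st) = Σ W_h² s_h²/n_h, with W_h = N_h/N and N = 13300:
  stratum A: (1200/13300)²·1.71²/202 = 0.000117842
  stratum B: (4600/13300)²·4.99²/1041 = 0.0028613
  stratum C: (3200/13300)²·4.29²/604 = 0.0017639
  stratum D: (4300/13300)²·6.79²/353 = 0.0136521
V̂(ȳ_st) = 0.0183951
SE(ȳ_st) = √0.0183951 = 0.135629

ȳ_st ≈ 12.76, SE ≈ 0.136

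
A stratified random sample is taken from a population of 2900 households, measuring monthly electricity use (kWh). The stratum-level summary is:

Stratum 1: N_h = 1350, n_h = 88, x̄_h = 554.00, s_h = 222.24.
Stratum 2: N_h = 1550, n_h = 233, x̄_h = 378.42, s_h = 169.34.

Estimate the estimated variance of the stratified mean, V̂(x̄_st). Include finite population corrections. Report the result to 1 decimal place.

V̂(x̄_st) ≈ 143.6

V̂(x̄_st) = Σ W_h² (1 − n_h/N_h) s_h²/n_h, with W_h = N_h/N and N = 2900:
  stratum 1: (1350/2900)²·(1 − 88/1350)·222.24²/88 = 113.7
  stratum 2: (1550/2900)²·(1 − 233/1550)·169.34²/233 = 29.8734
V̂(x̄_st) = 143.573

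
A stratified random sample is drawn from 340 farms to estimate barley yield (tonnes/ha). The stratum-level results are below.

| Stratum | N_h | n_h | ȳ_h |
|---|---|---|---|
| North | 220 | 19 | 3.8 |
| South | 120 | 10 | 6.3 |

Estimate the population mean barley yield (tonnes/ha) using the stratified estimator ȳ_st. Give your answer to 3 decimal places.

ȳ_st ≈ 4.682

N = Σ N_h = 340. Stratum weights W_h = N_h/N.
ȳ_st = (220·3.8 + 120·6.3) / 340 = 4.68235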